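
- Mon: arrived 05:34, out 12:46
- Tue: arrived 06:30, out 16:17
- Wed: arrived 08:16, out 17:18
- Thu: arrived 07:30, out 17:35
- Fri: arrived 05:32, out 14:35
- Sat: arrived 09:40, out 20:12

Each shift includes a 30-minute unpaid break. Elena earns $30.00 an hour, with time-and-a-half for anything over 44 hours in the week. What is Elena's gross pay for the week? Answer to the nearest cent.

Mon: 05:34–12:46 = 7 h 12 min; less 30 min break → 6 h 42 min
Tue: 06:30–16:17 = 9 h 47 min; less 30 min break → 9 h 17 min
Wed: 08:16–17:18 = 9 h 2 min; less 30 min break → 8 h 32 min
Thu: 07:30–17:35 = 10 h 5 min; less 30 min break → 9 h 35 min
Fri: 05:32–14:35 = 9 h 3 min; less 30 min break → 8 h 33 min
Sat: 09:40–20:12 = 10 h 32 min; less 30 min break → 10 h 2 min
Total worked: 52 h 41 min = 3161 min.
Regular 44 h 0 min = 2640 min at $30.00/h; overtime 8 h 41 min = 521 min at $45.00/h.
Pay = (2640 × $30.00 + 521 × $45.00) ÷ 60 = $1710.75.

$1710.75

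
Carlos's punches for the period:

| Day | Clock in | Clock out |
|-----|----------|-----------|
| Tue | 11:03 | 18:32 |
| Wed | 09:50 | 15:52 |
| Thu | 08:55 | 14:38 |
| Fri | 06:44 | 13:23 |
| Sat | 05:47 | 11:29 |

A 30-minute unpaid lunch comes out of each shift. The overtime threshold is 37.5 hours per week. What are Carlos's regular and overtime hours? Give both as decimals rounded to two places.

Tue: 11:03–18:32 = 7 h 29 min; less 30 min break → 6 h 59 min
Wed: 09:50–15:52 = 6 h 2 min; less 30 min break → 5 h 32 min
Thu: 08:55–14:38 = 5 h 43 min; less 30 min break → 5 h 13 min
Fri: 06:44–13:23 = 6 h 39 min; less 30 min break → 6 h 9 min
Sat: 05:47–11:29 = 5 h 42 min; less 30 min break → 5 h 12 min
Total worked: 29 h 5 min = 29.08 h.
Threshold 37.5 h → overtime 0 h 0 min, regular 29 h 5 min.

Regular 29.08 hours, overtime 0.00 hours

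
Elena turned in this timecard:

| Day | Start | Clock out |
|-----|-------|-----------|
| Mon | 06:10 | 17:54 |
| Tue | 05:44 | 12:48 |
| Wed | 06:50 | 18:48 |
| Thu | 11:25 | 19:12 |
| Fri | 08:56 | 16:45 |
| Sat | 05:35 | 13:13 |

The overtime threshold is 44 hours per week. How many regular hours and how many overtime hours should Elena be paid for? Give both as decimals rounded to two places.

Regular 44.00 hours, overtime 10.00 hours

Mon: 06:10–17:54 = 11 h 44 min
Tue: 05:44–12:48 = 7 h 4 min
Wed: 06:50–18:48 = 11 h 58 min
Thu: 11:25–19:12 = 7 h 47 min
Fri: 08:56–16:45 = 7 h 49 min
Sat: 05:35–13:13 = 7 h 38 min
Total worked: 54 h 0 min = 54.00 h.
Threshold 44 h → overtime 10 h 0 min, regular 44 h 0 min.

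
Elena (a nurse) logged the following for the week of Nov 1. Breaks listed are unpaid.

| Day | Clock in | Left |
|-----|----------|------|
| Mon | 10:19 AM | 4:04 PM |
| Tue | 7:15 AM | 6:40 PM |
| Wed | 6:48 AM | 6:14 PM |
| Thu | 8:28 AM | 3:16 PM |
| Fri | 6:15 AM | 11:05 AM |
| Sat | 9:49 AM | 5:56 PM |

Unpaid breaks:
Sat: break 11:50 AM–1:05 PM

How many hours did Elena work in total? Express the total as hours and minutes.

47 h 6 min

Mon: 10:19 AM–4:04 PM = 5 h 45 min
Tue: 7:15 AM–6:40 PM = 11 h 25 min
Wed: 6:48 AM–6:14 PM = 11 h 26 min
Thu: 8:28 AM–3:16 PM = 6 h 48 min
Fri: 6:15 AM–11:05 AM = 4 h 50 min
Sat: 9:49 AM–5:56 PM = 8 h 7 min; less 75 min break → 6 h 52 min
Total: 5 h 45 min + 11 h 25 min + 11 h 26 min + 6 h 48 min + 4 h 50 min + 6 h 52 min = 47 h 6 min.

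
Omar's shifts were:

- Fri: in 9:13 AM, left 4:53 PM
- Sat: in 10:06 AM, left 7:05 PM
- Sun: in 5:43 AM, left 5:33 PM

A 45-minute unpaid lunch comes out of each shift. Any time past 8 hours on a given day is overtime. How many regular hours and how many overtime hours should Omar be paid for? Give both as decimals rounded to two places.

Regular 22.92 hours, overtime 3.32 hours

Fri: 9:13 AM–4:53 PM = 7 h 40 min; less 45 min break → 6 h 55 min
Sat: 10:06 AM–7:05 PM = 8 h 59 min; less 45 min break → 8 h 14 min
Sun: 5:43 AM–5:33 PM = 11 h 50 min; less 45 min break → 11 h 5 min
Fri reg 6 h 55 min / OT 0 h 0 min; Sat reg 8 h 0 min / OT 0 h 14 min; Sun reg 8 h 0 min / OT 3 h 5 min.
Totals: regular 22 h 55 min, overtime 3 h 19 min.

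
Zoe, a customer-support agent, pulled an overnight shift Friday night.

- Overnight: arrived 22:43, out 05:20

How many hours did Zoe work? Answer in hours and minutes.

6 h 37 min

Overnight: 22:43 → midnight = 1 h 17 min; midnight → 05:20 = 5 h 20 min; span 6 h 37 min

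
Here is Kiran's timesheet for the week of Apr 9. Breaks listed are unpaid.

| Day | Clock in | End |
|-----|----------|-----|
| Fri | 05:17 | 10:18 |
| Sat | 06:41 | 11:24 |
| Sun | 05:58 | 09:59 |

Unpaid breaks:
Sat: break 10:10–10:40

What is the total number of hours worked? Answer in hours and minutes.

Fri: 05:17–10:18 = 5 h 1 min
Sat: 06:41–11:24 = 4 h 43 min; less 30 min break → 4 h 13 min
Sun: 05:58–09:59 = 4 h 1 min
Total: 5 h 1 min + 4 h 13 min + 4 h 1 min = 13 h 15 min.

13 h 15 min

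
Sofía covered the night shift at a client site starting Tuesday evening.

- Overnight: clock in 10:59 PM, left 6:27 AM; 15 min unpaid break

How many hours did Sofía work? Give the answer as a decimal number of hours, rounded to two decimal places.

7.22 hours

Overnight: 10:59 PM → midnight = 1 h 1 min; midnight → 6:27 AM = 6 h 27 min; span 7 h 28 min; less 15 min break → 7 h 13 min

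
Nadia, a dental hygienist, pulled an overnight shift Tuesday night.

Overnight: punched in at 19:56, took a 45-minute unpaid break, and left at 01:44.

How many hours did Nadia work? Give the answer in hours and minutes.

Overnight: 19:56 → midnight = 4 h 4 min; midnight → 01:44 = 1 h 44 min; span 5 h 48 min; less 45 min break → 5 h 3 min

5 h 3 min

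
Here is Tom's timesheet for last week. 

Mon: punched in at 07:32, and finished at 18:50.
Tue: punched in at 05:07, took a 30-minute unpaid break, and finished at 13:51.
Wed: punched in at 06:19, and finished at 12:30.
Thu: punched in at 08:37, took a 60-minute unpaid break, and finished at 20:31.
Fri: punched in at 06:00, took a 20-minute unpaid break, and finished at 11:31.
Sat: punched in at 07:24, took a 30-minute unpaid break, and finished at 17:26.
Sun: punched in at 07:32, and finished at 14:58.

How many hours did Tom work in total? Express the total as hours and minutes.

Mon: 07:32–18:50 = 11 h 18 min
Tue: 05:07–13:51 = 8 h 44 min; less 30 min break → 8 h 14 min
Wed: 06:19–12:30 = 6 h 11 min
Thu: 08:37–20:31 = 11 h 54 min; less 60 min break → 10 h 54 min
Fri: 06:00–11:31 = 5 h 31 min; less 20 min break → 5 h 11 min
Sat: 07:24–17:26 = 10 h 2 min; less 30 min break → 9 h 32 min
Sun: 07:32–14:58 = 7 h 26 min
Total: 11 h 18 min + 8 h 14 min + 6 h 11 min + 10 h 54 min + 5 h 11 min + 9 h 32 min + 7 h 26 min = 58 h 46 min.

58 h 46 min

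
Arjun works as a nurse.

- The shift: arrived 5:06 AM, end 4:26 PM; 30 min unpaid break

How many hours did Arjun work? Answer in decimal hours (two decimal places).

The shift: 5:06 AM–4:26 PM = 11 h 20 min; less 30 min break → 10 h 50 min

10.83 hours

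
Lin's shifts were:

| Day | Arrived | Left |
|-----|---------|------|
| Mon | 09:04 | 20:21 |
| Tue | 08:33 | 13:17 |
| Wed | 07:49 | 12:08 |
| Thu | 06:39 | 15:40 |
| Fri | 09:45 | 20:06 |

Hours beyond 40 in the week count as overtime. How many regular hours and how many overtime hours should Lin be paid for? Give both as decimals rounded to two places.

Regular 39.70 hours, overtime 0.00 hours

Mon: 09:04–20:21 = 11 h 17 min
Tue: 08:33–13:17 = 4 h 44 min
Wed: 07:49–12:08 = 4 h 19 min
Thu: 06:39–15:40 = 9 h 1 min
Fri: 09:45–20:06 = 10 h 21 min
Total worked: 39 h 42 min = 39.70 h.
Threshold 40 h → overtime 0 h 0 min, regular 39 h 42 min.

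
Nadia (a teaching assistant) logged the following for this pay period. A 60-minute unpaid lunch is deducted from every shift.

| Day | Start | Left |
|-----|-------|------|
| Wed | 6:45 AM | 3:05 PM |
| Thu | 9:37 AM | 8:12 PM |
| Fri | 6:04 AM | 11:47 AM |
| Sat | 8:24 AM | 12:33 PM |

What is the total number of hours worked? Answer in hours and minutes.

24 h 47 min

Wed: 6:45 AM–3:05 PM = 8 h 20 min; less 60 min break → 7 h 20 min
Thu: 9:37 AM–8:12 PM = 10 h 35 min; less 60 min break → 9 h 35 min
Fri: 6:04 AM–11:47 AM = 5 h 43 min; less 60 min break → 4 h 43 min
Sat: 8:24 AM–12:33 PM = 4 h 9 min; less 60 min break → 3 h 9 min
Total: 7 h 20 min + 9 h 35 min + 4 h 43 min + 3 h 9 min = 24 h 47 min.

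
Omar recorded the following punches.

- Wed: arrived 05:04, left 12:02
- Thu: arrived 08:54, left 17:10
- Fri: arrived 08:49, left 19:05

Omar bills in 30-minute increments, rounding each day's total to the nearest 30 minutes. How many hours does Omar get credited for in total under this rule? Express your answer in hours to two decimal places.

26.00 hours

Wed: 05:04–12:02 = 6 h 58 min → rounds to 7 h 0 min
Thu: 08:54–17:10 = 8 h 16 min → rounds to 8 h 30 min
Fri: 08:49–19:05 = 10 h 16 min → rounds to 10 h 30 min
Total credited: 26 h 0 min.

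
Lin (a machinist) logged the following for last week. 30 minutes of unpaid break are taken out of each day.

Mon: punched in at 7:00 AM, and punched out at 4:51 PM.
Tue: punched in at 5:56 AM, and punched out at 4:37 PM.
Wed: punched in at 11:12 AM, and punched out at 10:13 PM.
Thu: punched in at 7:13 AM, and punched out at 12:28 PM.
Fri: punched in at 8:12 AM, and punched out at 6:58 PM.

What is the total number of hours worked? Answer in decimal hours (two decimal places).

45.07 hours

Mon: 7:00 AM–4:51 PM = 9 h 51 min; less 30 min break → 9 h 21 min
Tue: 5:56 AM–4:37 PM = 10 h 41 min; less 30 min break → 10 h 11 min
Wed: 11:12 AM–10:13 PM = 11 h 1 min; less 30 min break → 10 h 31 min
Thu: 7:13 AM–12:28 PM = 5 h 15 min; less 30 min break → 4 h 45 min
Fri: 8:12 AM–6:58 PM = 10 h 46 min; less 30 min break → 10 h 16 min
Total: 9 h 21 min + 10 h 11 min + 10 h 31 min + 4 h 45 min + 10 h 16 min = 45 h 4 min.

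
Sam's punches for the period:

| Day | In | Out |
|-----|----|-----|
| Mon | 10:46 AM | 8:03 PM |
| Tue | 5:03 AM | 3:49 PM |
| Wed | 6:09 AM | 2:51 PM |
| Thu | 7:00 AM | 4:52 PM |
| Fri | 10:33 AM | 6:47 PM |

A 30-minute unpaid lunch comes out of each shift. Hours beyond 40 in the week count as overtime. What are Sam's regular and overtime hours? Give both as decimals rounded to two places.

Regular 40.00 hours, overtime 4.35 hours

Mon: 10:46 AM–8:03 PM = 9 h 17 min; less 30 min break → 8 h 47 min
Tue: 5:03 AM–3:49 PM = 10 h 46 min; less 30 min break → 10 h 16 min
Wed: 6:09 AM–2:51 PM = 8 h 42 min; less 30 min break → 8 h 12 min
Thu: 7:00 AM–4:52 PM = 9 h 52 min; less 30 min break → 9 h 22 min
Fri: 10:33 AM–6:47 PM = 8 h 14 min; less 30 min break → 7 h 44 min
Total worked: 44 h 21 min = 44.35 h.
Threshold 40 h → overtime 4 h 21 min, regular 40 h 0 min.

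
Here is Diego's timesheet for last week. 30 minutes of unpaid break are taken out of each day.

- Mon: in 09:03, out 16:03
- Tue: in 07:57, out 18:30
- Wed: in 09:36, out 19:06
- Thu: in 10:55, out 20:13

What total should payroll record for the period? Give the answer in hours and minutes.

34 h 21 min

Mon: 09:03–16:03 = 7 h 0 min; less 30 min break → 6 h 30 min
Tue: 07:57–18:30 = 10 h 33 min; less 30 min break → 10 h 3 min
Wed: 09:36–19:06 = 9 h 30 min; less 30 min break → 9 h 0 min
Thu: 10:55–20:13 = 9 h 18 min; less 30 min break → 8 h 48 min
Total: 6 h 30 min + 10 h 3 min + 9 h 0 min + 8 h 48 min = 34 h 21 min.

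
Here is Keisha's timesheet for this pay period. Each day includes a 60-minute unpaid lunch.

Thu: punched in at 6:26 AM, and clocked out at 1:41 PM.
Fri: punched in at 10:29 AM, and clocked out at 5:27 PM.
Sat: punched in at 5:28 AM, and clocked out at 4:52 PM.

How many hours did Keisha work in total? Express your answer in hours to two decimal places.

22.62 hours

Thu: 6:26 AM–1:41 PM = 7 h 15 min; less 60 min break → 6 h 15 min
Fri: 10:29 AM–5:27 PM = 6 h 58 min; less 60 min break → 5 h 58 min
Sat: 5:28 AM–4:52 PM = 11 h 24 min; less 60 min break → 10 h 24 min
Total: 6 h 15 min + 5 h 58 min + 10 h 24 min = 22 h 37 min.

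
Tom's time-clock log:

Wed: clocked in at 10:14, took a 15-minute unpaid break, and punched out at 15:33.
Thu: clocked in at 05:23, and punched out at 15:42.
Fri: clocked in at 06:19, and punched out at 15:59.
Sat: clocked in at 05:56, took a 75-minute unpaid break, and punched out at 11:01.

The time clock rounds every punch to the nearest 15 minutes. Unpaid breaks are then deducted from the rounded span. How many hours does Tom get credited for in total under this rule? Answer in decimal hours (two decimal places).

Wed: in 10:14→10:15, out 15:33→15:30; 5 h 15 min − 15 min = 5 h 0 min
Thu: in 05:23→05:30, out 15:42→15:45; 10 h 15 min
Fri: in 06:19→06:15, out 15:59→16:00; 9 h 45 min
Sat: in 05:56→06:00, out 11:01→11:00; 5 h 0 min − 75 min = 3 h 45 min
Total credited: 28 h 45 min.

28.75 hours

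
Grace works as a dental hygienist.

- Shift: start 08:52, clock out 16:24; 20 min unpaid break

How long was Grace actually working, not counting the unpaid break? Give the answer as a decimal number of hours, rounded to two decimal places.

7.20 hours

Shift: 08:52–16:24 = 7 h 32 min; less 20 min break → 7 h 12 min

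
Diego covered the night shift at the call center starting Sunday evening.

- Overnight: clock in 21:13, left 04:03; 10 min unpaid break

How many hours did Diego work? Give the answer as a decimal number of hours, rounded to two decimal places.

6.67 hours

Overnight: 21:13 → midnight = 2 h 47 min; midnight → 04:03 = 4 h 3 min; span 6 h 50 min; less 10 min break → 6 h 40 min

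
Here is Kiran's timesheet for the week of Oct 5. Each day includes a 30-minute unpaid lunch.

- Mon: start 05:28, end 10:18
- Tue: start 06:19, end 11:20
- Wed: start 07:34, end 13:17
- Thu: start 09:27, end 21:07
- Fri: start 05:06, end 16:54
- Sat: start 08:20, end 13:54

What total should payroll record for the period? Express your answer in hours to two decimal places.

Mon: 05:28–10:18 = 4 h 50 min; less 30 min break → 4 h 20 min
Tue: 06:19–11:20 = 5 h 1 min; less 30 min break → 4 h 31 min
Wed: 07:34–13:17 = 5 h 43 min; less 30 min break → 5 h 13 min
Thu: 09:27–21:07 = 11 h 40 min; less 30 min break → 11 h 10 min
Fri: 05:06–16:54 = 11 h 48 min; less 30 min break → 11 h 18 min
Sat: 08:20–13:54 = 5 h 34 min; less 30 min break → 5 h 4 min
Total: 4 h 20 min + 4 h 31 min + 5 h 13 min + 11 h 10 min + 11 h 18 min + 5 h 4 min = 41 h 36 min.

41.60 hours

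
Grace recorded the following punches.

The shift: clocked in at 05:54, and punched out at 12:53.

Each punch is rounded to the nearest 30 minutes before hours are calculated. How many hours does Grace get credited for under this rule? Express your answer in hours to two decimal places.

7.00 hours

The shift: in 05:54→06:00, out 12:53→13:00; 7 h 0 min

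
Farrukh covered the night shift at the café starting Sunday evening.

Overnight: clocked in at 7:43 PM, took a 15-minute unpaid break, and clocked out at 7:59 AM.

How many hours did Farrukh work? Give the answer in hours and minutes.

12 h 1 min

Overnight: 7:43 PM → midnight = 4 h 17 min; midnight → 7:59 AM = 7 h 59 min; span 12 h 16 min; less 15 min break → 12 h 1 min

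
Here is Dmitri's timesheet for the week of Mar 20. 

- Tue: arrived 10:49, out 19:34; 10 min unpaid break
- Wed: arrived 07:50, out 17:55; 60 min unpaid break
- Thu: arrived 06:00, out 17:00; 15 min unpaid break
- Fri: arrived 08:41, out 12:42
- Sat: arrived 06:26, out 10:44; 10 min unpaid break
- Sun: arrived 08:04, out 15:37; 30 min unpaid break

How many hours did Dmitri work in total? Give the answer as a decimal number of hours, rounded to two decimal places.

Tue: 10:49–19:34 = 8 h 45 min; less 10 min break → 8 h 35 min
Wed: 07:50–17:55 = 10 h 5 min; less 60 min break → 9 h 5 min
Thu: 06:00–17:00 = 11 h 0 min; less 15 min break → 10 h 45 min
Fri: 08:41–12:42 = 4 h 1 min
Sat: 06:26–10:44 = 4 h 18 min; less 10 min break → 4 h 8 min
Sun: 08:04–15:37 = 7 h 33 min; less 30 min break → 7 h 3 min
Total: 8 h 35 min + 9 h 5 min + 10 h 45 min + 4 h 1 min + 4 h 8 min + 7 h 3 min = 43 h 37 min.

43.62 hours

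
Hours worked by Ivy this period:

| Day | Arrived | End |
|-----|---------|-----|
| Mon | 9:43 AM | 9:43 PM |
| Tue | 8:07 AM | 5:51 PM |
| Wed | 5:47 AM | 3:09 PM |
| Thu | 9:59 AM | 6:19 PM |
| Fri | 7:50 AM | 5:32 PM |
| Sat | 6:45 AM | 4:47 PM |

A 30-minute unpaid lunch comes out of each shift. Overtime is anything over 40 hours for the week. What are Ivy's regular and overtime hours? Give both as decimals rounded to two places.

Mon: 9:43 AM–9:43 PM = 12 h 0 min; less 30 min break → 11 h 30 min
Tue: 8:07 AM–5:51 PM = 9 h 44 min; less 30 min break → 9 h 14 min
Wed: 5:47 AM–3:09 PM = 9 h 22 min; less 30 min break → 8 h 52 min
Thu: 9:59 AM–6:19 PM = 8 h 20 min; less 30 min break → 7 h 50 min
Fri: 7:50 AM–5:32 PM = 9 h 42 min; less 30 min break → 9 h 12 min
Sat: 6:45 AM–4:47 PM = 10 h 2 min; less 30 min break → 9 h 32 min
Total worked: 56 h 10 min = 56.17 h.
Threshold 40 h → overtime 16 h 10 min, regular 40 h 0 min.

Regular 40.00 hours, overtime 16.17 hours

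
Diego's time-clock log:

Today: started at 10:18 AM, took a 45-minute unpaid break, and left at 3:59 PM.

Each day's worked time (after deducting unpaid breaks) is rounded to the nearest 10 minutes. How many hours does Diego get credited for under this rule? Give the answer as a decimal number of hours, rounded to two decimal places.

5.00 hours

Today: 10:18 AM–3:59 PM = 5 h 41 min − 45 min = 4 h 56 min → rounds to 5 h 0 min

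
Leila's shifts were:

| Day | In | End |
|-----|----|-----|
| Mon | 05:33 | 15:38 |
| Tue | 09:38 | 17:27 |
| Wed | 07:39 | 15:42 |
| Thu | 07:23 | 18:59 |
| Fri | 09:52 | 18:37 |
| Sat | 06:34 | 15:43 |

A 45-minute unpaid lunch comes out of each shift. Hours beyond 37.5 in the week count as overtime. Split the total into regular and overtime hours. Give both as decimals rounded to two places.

Mon: 05:33–15:38 = 10 h 5 min; less 45 min break → 9 h 20 min
Tue: 09:38–17:27 = 7 h 49 min; less 45 min break → 7 h 4 min
Wed: 07:39–15:42 = 8 h 3 min; less 45 min break → 7 h 18 min
Thu: 07:23–18:59 = 11 h 36 min; less 45 min break → 10 h 51 min
Fri: 09:52–18:37 = 8 h 45 min; less 45 min break → 8 h 0 min
Sat: 06:34–15:43 = 9 h 9 min; less 45 min break → 8 h 24 min
Total worked: 50 h 57 min = 50.95 h.
Threshold 37.5 h → overtime 13 h 27 min, regular 37 h 30 min.

Regular 37.50 hours, overtime 13.45 hours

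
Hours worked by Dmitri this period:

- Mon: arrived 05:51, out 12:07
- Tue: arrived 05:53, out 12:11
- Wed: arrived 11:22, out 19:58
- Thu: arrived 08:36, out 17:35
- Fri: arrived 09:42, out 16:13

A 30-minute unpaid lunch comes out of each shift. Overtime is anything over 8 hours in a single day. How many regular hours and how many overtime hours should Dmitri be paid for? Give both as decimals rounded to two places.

Regular 33.58 hours, overtime 0.58 hours

Mon: 05:51–12:07 = 6 h 16 min; less 30 min break → 5 h 46 min
Tue: 05:53–12:11 = 6 h 18 min; less 30 min break → 5 h 48 min
Wed: 11:22–19:58 = 8 h 36 min; less 30 min break → 8 h 6 min
Thu: 08:36–17:35 = 8 h 59 min; less 30 min break → 8 h 29 min
Fri: 09:42–16:13 = 6 h 31 min; less 30 min break → 6 h 1 min
Mon reg 5 h 46 min / OT 0 h 0 min; Tue reg 5 h 48 min / OT 0 h 0 min; Wed reg 8 h 0 min / OT 0 h 6 min; Thu reg 8 h 0 min / OT 0 h 29 min; Fri reg 6 h 1 min / OT 0 h 0 min.
Totals: regular 33 h 35 min, overtime 0 h 35 min.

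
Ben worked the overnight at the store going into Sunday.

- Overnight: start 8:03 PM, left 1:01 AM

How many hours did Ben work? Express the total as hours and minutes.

Overnight: 8:03 PM → midnight = 3 h 57 min; midnight → 1:01 AM = 1 h 1 min; span 4 h 58 min

4 h 58 min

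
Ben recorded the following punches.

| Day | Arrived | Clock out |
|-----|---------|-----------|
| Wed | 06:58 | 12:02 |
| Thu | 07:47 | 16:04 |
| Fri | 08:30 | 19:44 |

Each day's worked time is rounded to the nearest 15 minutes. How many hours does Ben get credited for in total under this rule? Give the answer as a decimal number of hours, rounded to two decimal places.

Wed: 06:58–12:02 = 5 h 4 min → rounds to 5 h 0 min
Thu: 07:47–16:04 = 8 h 17 min → rounds to 8 h 15 min
Fri: 08:30–19:44 = 11 h 14 min → rounds to 11 h 15 min
Total credited: 24 h 30 min.

24.50 hours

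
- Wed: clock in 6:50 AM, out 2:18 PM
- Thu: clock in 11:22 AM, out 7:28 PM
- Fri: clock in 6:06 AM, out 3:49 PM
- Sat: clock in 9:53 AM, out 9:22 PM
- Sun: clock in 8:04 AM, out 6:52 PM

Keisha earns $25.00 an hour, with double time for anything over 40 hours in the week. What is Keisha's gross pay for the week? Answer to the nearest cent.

Wed: 6:50 AM–2:18 PM = 7 h 28 min
Thu: 11:22 AM–7:28 PM = 8 h 6 min
Fri: 6:06 AM–3:49 PM = 9 h 43 min
Sat: 9:53 AM–9:22 PM = 11 h 29 min
Sun: 8:04 AM–6:52 PM = 10 h 48 min
Total worked: 47 h 34 min = 2854 min.
Regular 40 h 0 min = 2400 min at $25.00/h; overtime 7 h 34 min = 454 min at $50.00/h.
Pay = (2400 × $25.00 + 454 × $50.00) ÷ 60 = $1378.33.

$1378.33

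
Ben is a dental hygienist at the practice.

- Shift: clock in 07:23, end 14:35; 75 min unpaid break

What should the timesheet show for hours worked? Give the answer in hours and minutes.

5 h 57 min

Shift: 07:23–14:35 = 7 h 12 min; less 75 min break → 5 h 57 min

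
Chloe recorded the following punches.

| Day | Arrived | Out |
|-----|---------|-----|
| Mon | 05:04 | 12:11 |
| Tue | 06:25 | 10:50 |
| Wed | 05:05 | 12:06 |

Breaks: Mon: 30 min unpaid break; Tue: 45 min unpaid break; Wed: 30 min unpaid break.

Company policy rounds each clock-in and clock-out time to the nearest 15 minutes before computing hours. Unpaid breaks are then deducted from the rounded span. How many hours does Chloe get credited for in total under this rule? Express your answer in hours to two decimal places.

Mon: in 05:04→05:00, out 12:11→12:15; 7 h 15 min − 30 min = 6 h 45 min
Tue: in 06:25→06:30, out 10:50→10:45; 4 h 15 min − 45 min = 3 h 30 min
Wed: in 05:05→05:00, out 12:06→12:00; 7 h 0 min − 30 min = 6 h 30 min
Total credited: 16 h 45 min.

16.75 hours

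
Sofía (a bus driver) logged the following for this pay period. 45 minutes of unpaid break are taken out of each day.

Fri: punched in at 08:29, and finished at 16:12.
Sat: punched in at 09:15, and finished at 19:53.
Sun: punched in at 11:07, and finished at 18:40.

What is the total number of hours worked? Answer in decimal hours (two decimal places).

23.65 hours

Fri: 08:29–16:12 = 7 h 43 min; less 45 min break → 6 h 58 min
Sat: 09:15–19:53 = 10 h 38 min; less 45 min break → 9 h 53 min
Sun: 11:07–18:40 = 7 h 33 min; less 45 min break → 6 h 48 min
Total: 6 h 58 min + 9 h 53 min + 6 h 48 min = 23 h 39 min.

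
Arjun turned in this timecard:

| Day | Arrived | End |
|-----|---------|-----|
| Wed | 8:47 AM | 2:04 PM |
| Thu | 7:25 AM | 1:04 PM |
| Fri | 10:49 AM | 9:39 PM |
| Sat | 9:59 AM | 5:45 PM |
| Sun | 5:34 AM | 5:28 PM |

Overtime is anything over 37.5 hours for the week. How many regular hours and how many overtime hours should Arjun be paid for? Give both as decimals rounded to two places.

Wed: 8:47 AM–2:04 PM = 5 h 17 min
Thu: 7:25 AM–1:04 PM = 5 h 39 min
Fri: 10:49 AM–9:39 PM = 10 h 50 min
Sat: 9:59 AM–5:45 PM = 7 h 46 min
Sun: 5:34 AM–5:28 PM = 11 h 54 min
Total worked: 41 h 26 min = 41.43 h.
Threshold 37.5 h → overtime 3 h 56 min, regular 37 h 30 min.

Regular 37.50 hours, overtime 3.93 hours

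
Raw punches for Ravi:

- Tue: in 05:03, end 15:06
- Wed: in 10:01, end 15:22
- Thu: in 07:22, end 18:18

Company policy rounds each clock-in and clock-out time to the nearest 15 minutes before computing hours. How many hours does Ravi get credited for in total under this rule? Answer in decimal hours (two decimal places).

26.25 hours

Tue: in 05:03→05:00, out 15:06→15:00; 10 h 0 min
Wed: in 10:01→10:00, out 15:22→15:15; 5 h 15 min
Thu: in 07:22→07:15, out 18:18→18:15; 11 h 0 min
Total credited: 26 h 15 min.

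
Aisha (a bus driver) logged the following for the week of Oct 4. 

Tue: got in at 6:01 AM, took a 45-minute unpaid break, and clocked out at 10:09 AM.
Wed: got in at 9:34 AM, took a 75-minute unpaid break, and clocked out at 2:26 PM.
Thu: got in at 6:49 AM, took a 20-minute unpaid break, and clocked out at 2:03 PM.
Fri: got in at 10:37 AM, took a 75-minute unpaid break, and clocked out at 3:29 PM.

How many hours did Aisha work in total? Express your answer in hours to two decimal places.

Tue: 6:01 AM–10:09 AM = 4 h 8 min; less 45 min break → 3 h 23 min
Wed: 9:34 AM–2:26 PM = 4 h 52 min; less 75 min break → 3 h 37 min
Thu: 6:49 AM–2:03 PM = 7 h 14 min; less 20 min break → 6 h 54 min
Fri: 10:37 AM–3:29 PM = 4 h 52 min; less 75 min break → 3 h 37 min
Total: 3 h 23 min + 3 h 37 min + 6 h 54 min + 3 h 37 min = 17 h 31 min.

17.52 hours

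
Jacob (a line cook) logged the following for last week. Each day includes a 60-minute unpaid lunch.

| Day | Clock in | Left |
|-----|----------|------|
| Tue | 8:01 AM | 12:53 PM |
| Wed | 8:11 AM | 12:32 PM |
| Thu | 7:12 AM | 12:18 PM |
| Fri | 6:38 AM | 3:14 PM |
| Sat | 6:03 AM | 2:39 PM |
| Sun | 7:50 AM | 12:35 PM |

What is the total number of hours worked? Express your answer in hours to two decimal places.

30.27 hours

Tue: 8:01 AM–12:53 PM = 4 h 52 min; less 60 min break → 3 h 52 min
Wed: 8:11 AM–12:32 PM = 4 h 21 min; less 60 min break → 3 h 21 min
Thu: 7:12 AM–12:18 PM = 5 h 6 min; less 60 min break → 4 h 6 min
Fri: 6:38 AM–3:14 PM = 8 h 36 min; less 60 min break → 7 h 36 min
Sat: 6:03 AM–2:39 PM = 8 h 36 min; less 60 min break → 7 h 36 min
Sun: 7:50 AM–12:35 PM = 4 h 45 min; less 60 min break → 3 h 45 min
Total: 3 h 52 min + 3 h 21 min + 4 h 6 min + 7 h 36 min + 7 h 36 min + 3 h 45 min = 30 h 16 min.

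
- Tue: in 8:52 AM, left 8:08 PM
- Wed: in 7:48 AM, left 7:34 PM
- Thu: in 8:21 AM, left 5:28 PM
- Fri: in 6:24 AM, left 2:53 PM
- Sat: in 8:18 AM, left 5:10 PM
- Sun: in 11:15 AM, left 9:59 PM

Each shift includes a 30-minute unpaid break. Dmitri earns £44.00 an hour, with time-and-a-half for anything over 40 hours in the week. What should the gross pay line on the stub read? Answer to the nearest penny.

£2897.40

Tue: 8:52 AM–8:08 PM = 11 h 16 min; less 30 min break → 10 h 46 min
Wed: 7:48 AM–7:34 PM = 11 h 46 min; less 30 min break → 11 h 16 min
Thu: 8:21 AM–5:28 PM = 9 h 7 min; less 30 min break → 8 h 37 min
Fri: 6:24 AM–2:53 PM = 8 h 29 min; less 30 min break → 7 h 59 min
Sat: 8:18 AM–5:10 PM = 8 h 52 min; less 30 min break → 8 h 22 min
Sun: 11:15 AM–9:59 PM = 10 h 44 min; less 30 min break → 10 h 14 min
Total worked: 57 h 14 min = 3434 min.
Regular 40 h 0 min = 2400 min at £44.00/h; overtime 17 h 14 min = 1034 min at £66.00/h.
Pay = (2400 × £44.00 + 1034 × £66.00) ÷ 60 = £2897.40.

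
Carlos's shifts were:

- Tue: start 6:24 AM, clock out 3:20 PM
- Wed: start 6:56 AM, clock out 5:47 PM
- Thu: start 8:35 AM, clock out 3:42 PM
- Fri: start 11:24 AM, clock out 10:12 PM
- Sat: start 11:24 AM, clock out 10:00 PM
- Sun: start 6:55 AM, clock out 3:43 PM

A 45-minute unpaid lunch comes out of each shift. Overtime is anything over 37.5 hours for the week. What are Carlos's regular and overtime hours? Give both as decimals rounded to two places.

Tue: 6:24 AM–3:20 PM = 8 h 56 min; less 45 min break → 8 h 11 min
Wed: 6:56 AM–5:47 PM = 10 h 51 min; less 45 min break → 10 h 6 min
Thu: 8:35 AM–3:42 PM = 7 h 7 min; less 45 min break → 6 h 22 min
Fri: 11:24 AM–10:12 PM = 10 h 48 min; less 45 min break → 10 h 3 min
Sat: 11:24 AM–10:00 PM = 10 h 36 min; less 45 min break → 9 h 51 min
Sun: 6:55 AM–3:43 PM = 8 h 48 min; less 45 min break → 8 h 3 min
Total worked: 52 h 36 min = 52.60 h.
Threshold 37.5 h → overtime 15 h 6 min, regular 37 h 30 min.

Regular 37.50 hours, overtime 15.10 hours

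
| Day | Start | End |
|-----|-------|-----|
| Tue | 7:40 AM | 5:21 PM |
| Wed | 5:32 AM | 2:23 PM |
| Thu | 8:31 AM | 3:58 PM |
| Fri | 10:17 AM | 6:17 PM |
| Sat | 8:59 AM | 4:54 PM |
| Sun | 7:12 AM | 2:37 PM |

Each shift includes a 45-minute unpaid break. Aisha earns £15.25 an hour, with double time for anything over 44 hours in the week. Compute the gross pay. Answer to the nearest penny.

Tue: 7:40 AM–5:21 PM = 9 h 41 min; less 45 min break → 8 h 56 min
Wed: 5:32 AM–2:23 PM = 8 h 51 min; less 45 min break → 8 h 6 min
Thu: 8:31 AM–3:58 PM = 7 h 27 min; less 45 min break → 6 h 42 min
Fri: 10:17 AM–6:17 PM = 8 h 0 min; less 45 min break → 7 h 15 min
Sat: 8:59 AM–4:54 PM = 7 h 55 min; less 45 min break → 7 h 10 min
Sun: 7:12 AM–2:37 PM = 7 h 25 min; less 45 min break → 6 h 40 min
Total worked: 44 h 49 min = 2689 min.
Regular 44 h 0 min = 2640 min at £15.25/h; overtime 0 h 49 min = 49 min at £30.50/h.
Pay = (2640 × £15.25 + 49 × £30.50) ÷ 60 = £695.91.

£695.91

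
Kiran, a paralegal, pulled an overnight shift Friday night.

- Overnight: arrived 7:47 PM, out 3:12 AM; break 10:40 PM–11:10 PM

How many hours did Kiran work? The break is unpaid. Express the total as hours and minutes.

Overnight: 7:47 PM → midnight = 4 h 13 min; midnight → 3:12 AM = 3 h 12 min; span 7 h 25 min; less 30 min break → 6 h 55 min

6 h 55 min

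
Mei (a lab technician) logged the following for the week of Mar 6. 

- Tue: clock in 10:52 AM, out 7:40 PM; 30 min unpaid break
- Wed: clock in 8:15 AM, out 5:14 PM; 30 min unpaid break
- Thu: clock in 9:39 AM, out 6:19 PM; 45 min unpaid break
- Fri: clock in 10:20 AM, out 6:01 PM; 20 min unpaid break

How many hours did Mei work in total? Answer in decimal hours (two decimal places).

Tue: 10:52 AM–7:40 PM = 8 h 48 min; less 30 min break → 8 h 18 min
Wed: 8:15 AM–5:14 PM = 8 h 59 min; less 30 min break → 8 h 29 min
Thu: 9:39 AM–6:19 PM = 8 h 40 min; less 45 min break → 7 h 55 min
Fri: 10:20 AM–6:01 PM = 7 h 41 min; less 20 min break → 7 h 21 min
Total: 8 h 18 min + 8 h 29 min + 7 h 55 min + 7 h 21 min = 32 h 3 min.

32.05 hours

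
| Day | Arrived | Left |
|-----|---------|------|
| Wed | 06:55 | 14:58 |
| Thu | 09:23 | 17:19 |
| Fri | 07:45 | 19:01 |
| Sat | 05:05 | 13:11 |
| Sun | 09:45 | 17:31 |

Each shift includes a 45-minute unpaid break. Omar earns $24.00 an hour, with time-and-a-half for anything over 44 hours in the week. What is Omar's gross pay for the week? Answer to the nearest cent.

Wed: 06:55–14:58 = 8 h 3 min; less 45 min break → 7 h 18 min
Thu: 09:23–17:19 = 7 h 56 min; less 45 min break → 7 h 11 min
Fri: 07:45–19:01 = 11 h 16 min; less 45 min break → 10 h 31 min
Sat: 05:05–13:11 = 8 h 6 min; less 45 min break → 7 h 21 min
Sun: 09:45–17:31 = 7 h 46 min; less 45 min break → 7 h 1 min
Total worked: 39 h 22 min = 2362 min.
Regular 39 h 22 min = 2362 min at $24.00/h; overtime 0 h 0 min = 0 min at $36.00/h.
Pay = (2362 × $24.00 + 0 × $36.00) ÷ 60 = $944.80.

$944.80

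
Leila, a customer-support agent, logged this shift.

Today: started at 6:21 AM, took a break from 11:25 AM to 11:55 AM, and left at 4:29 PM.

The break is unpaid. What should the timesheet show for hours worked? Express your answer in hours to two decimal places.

Today: 6:21 AM–4:29 PM = 10 h 8 min; less 30 min break → 9 h 38 min

9.63 hours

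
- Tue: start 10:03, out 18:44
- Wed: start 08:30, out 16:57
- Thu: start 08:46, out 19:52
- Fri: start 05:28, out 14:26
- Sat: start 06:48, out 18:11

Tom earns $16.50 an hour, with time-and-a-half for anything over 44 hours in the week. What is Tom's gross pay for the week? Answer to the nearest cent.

$839.44

Tue: 10:03–18:44 = 8 h 41 min
Wed: 08:30–16:57 = 8 h 27 min
Thu: 08:46–19:52 = 11 h 6 min
Fri: 05:28–14:26 = 8 h 58 min
Sat: 06:48–18:11 = 11 h 23 min
Total worked: 48 h 35 min = 2915 min.
Regular 44 h 0 min = 2640 min at $16.50/h; overtime 4 h 35 min = 275 min at $24.75/h.
Pay = (2640 × $16.50 + 275 × $24.75) ÷ 60 = $839.44.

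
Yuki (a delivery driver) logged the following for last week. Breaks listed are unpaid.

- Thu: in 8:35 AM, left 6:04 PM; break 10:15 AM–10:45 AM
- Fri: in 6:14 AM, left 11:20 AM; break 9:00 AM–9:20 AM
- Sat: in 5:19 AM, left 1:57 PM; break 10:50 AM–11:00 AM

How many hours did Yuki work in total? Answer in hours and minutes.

Thu: 8:35 AM–6:04 PM = 9 h 29 min; less 30 min break → 8 h 59 min
Fri: 6:14 AM–11:20 AM = 5 h 6 min; less 20 min break → 4 h 46 min
Sat: 5:19 AM–1:57 PM = 8 h 38 min; less 10 min break → 8 h 28 min
Total: 8 h 59 min + 4 h 46 min + 8 h 28 min = 22 h 13 min.

22 h 13 min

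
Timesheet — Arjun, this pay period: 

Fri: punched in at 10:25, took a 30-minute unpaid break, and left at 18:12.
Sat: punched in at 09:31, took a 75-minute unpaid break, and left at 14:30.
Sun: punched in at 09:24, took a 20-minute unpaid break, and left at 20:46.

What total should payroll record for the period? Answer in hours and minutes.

Fri: 10:25–18:12 = 7 h 47 min; less 30 min break → 7 h 17 min
Sat: 09:31–14:30 = 4 h 59 min; less 75 min break → 3 h 44 min
Sun: 09:24–20:46 = 11 h 22 min; less 20 min break → 11 h 2 min
Total: 7 h 17 min + 3 h 44 min + 11 h 2 min = 22 h 3 min.

22 h 3 min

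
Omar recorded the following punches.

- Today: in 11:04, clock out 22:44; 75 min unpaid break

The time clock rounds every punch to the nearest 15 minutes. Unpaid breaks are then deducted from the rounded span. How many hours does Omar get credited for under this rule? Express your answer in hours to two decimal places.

Today: in 11:04→11:00, out 22:44→22:45; 11 h 45 min − 75 min = 10 h 30 min

10.50 hours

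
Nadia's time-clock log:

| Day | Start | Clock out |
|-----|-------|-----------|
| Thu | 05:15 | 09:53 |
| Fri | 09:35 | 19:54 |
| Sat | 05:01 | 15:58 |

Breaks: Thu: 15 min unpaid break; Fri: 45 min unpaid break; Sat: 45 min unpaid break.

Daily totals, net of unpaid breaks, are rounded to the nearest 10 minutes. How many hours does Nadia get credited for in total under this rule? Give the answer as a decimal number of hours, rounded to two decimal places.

24.00 hours

Thu: 05:15–09:53 = 4 h 38 min − 15 min = 4 h 23 min → rounds to 4 h 20 min
Fri: 09:35–19:54 = 10 h 19 min − 45 min = 9 h 34 min → rounds to 9 h 30 min
Sat: 05:01–15:58 = 10 h 57 min − 45 min = 10 h 12 min → rounds to 10 h 10 min
Total credited: 24 h 0 min.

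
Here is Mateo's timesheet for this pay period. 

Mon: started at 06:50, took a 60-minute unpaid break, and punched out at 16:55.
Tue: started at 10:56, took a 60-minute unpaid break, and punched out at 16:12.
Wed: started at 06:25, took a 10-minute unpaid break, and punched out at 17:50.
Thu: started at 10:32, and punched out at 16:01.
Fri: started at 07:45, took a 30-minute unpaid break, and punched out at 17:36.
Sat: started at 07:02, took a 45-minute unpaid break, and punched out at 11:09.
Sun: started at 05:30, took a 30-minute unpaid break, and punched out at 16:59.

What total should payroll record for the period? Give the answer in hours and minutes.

53 h 47 min

Mon: 06:50–16:55 = 10 h 5 min; less 60 min break → 9 h 5 min
Tue: 10:56–16:12 = 5 h 16 min; less 60 min break → 4 h 16 min
Wed: 06:25–17:50 = 11 h 25 min; less 10 min break → 11 h 15 min
Thu: 10:32–16:01 = 5 h 29 min
Fri: 07:45–17:36 = 9 h 51 min; less 30 min break → 9 h 21 min
Sat: 07:02–11:09 = 4 h 7 min; less 45 min break → 3 h 22 min
Sun: 05:30–16:59 = 11 h 29 min; less 30 min break → 10 h 59 min
Total: 9 h 5 min + 4 h 16 min + 11 h 15 min + 5 h 29 min + 9 h 21 min + 3 h 22 min + 10 h 59 min = 53 h 47 min.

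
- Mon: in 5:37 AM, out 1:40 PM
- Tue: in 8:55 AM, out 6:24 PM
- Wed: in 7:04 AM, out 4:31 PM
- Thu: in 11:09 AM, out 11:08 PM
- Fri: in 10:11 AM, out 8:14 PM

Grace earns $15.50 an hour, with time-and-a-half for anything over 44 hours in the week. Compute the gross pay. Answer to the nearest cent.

Mon: 5:37 AM–1:40 PM = 8 h 3 min
Tue: 8:55 AM–6:24 PM = 9 h 29 min
Wed: 7:04 AM–4:31 PM = 9 h 27 min
Thu: 11:09 AM–11:08 PM = 11 h 59 min
Fri: 10:11 AM–8:14 PM = 10 h 3 min
Total worked: 49 h 1 min = 2941 min.
Regular 44 h 0 min = 2640 min at $15.50/h; overtime 5 h 1 min = 301 min at $23.25/h.
Pay = (2640 × $15.50 + 301 × $23.25) ÷ 60 = $798.64.

$798.64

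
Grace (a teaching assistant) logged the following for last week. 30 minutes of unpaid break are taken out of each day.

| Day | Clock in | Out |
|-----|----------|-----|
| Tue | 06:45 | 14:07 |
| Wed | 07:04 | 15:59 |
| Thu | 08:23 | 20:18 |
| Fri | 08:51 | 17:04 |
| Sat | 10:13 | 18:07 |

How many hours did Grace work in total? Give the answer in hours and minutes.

41 h 49 min

Tue: 06:45–14:07 = 7 h 22 min; less 30 min break → 6 h 52 min
Wed: 07:04–15:59 = 8 h 55 min; less 30 min break → 8 h 25 min
Thu: 08:23–20:18 = 11 h 55 min; less 30 min break → 11 h 25 min
Fri: 08:51–17:04 = 8 h 13 min; less 30 min break → 7 h 43 min
Sat: 10:13–18:07 = 7 h 54 min; less 30 min break → 7 h 24 min
Total: 6 h 52 min + 8 h 25 min + 11 h 25 min + 7 h 43 min + 7 h 24 min = 41 h 49 min.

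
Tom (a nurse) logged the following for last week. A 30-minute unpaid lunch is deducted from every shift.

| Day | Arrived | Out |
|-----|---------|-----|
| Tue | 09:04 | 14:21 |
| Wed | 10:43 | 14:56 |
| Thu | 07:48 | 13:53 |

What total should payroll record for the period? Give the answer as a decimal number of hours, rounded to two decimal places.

14.08 hours

Tue: 09:04–14:21 = 5 h 17 min; less 30 min break → 4 h 47 min
Wed: 10:43–14:56 = 4 h 13 min; less 30 min break → 3 h 43 min
Thu: 07:48–13:53 = 6 h 5 min; less 30 min break → 5 h 35 min
Total: 4 h 47 min + 3 h 43 min + 5 h 35 min = 14 h 5 min.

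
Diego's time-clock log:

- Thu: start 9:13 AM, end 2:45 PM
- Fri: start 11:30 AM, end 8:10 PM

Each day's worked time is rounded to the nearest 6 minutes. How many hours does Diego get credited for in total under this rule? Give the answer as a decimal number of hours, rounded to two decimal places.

Thu: 9:13 AM–2:45 PM = 5 h 32 min → rounds to 5 h 30 min
Fri: 11:30 AM–8:10 PM = 8 h 40 min → rounds to 8 h 42 min
Total credited: 14 h 12 min.

14.20 hours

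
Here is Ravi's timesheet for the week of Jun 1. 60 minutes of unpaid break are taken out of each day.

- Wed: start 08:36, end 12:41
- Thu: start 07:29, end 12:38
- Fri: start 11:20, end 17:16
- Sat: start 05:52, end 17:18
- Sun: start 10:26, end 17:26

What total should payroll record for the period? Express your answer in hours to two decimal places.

Wed: 08:36–12:41 = 4 h 5 min; less 60 min break → 3 h 5 min
Thu: 07:29–12:38 = 5 h 9 min; less 60 min break → 4 h 9 min
Fri: 11:20–17:16 = 5 h 56 min; less 60 min break → 4 h 56 min
Sat: 05:52–17:18 = 11 h 26 min; less 60 min break → 10 h 26 min
Sun: 10:26–17:26 = 7 h 0 min; less 60 min break → 6 h 0 min
Total: 3 h 5 min + 4 h 9 min + 4 h 56 min + 10 h 26 min + 6 h 0 min = 28 h 36 min.

28.60 hours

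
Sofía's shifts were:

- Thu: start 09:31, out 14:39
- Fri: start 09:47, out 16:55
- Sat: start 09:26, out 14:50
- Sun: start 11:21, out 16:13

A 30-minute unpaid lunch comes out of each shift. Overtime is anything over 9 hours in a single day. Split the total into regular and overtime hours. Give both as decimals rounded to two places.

Regular 20.53 hours, overtime 0.00 hours

Thu: 09:31–14:39 = 5 h 8 min; less 30 min break → 4 h 38 min
Fri: 09:47–16:55 = 7 h 8 min; less 30 min break → 6 h 38 min
Sat: 09:26–14:50 = 5 h 24 min; less 30 min break → 4 h 54 min
Sun: 11:21–16:13 = 4 h 52 min; less 30 min break → 4 h 22 min
Thu reg 4 h 38 min / OT 0 h 0 min; Fri reg 6 h 38 min / OT 0 h 0 min; Sat reg 4 h 54 min / OT 0 h 0 min; Sun reg 4 h 22 min / OT 0 h 0 min.
Totals: regular 20 h 32 min, overtime 0 h 0 min.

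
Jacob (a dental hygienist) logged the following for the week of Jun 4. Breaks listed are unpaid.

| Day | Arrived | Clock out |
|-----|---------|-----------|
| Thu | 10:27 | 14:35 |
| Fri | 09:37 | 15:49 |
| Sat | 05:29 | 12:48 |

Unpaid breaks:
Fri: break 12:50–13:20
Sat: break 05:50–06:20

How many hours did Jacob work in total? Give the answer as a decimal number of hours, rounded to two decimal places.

Thu: 10:27–14:35 = 4 h 8 min
Fri: 09:37–15:49 = 6 h 12 min; less 30 min break → 5 h 42 min
Sat: 05:29–12:48 = 7 h 19 min; less 30 min break → 6 h 49 min
Total: 4 h 8 min + 5 h 42 min + 6 h 49 min = 16 h 39 min.

16.65 hours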